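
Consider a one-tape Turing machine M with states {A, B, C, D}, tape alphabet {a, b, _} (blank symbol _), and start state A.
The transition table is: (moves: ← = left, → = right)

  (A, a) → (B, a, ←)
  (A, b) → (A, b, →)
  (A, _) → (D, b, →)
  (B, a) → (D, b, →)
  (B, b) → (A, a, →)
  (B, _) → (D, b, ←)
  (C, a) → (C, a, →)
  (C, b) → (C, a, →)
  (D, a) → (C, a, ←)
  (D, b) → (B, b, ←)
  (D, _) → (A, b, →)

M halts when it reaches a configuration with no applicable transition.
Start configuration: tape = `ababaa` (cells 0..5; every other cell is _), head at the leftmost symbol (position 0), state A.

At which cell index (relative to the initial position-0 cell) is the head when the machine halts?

6

state=A head=0 tape=__[a]babaa_   (A,a)→(B,a,←)
state=B head=-1 tape=_[_]ababaa_   (B,_)→(D,b,←)
state=D head=-2 tape=[_]bababaa_   (D,_)→(A,b,→)
state=A head=-1 tape=b[b]ababaa_   (A,b)→(A,b,→)
state=A head=0 tape=bb[a]babaa_   (A,a)→(B,a,←)
state=B head=-1 tape=b[b]ababaa_   (B,b)→(A,a,→)
state=A head=0 tape=ba[a]babaa_   (A,a)→(B,a,←)
state=B head=-1 tape=b[a]ababaa_   (B,a)→(D,b,→)
state=D head=0 tape=bb[a]babaa_   (D,a)→(C,a,←)
state=C head=-1 tape=b[b]ababaa_   (C,b)→(C,a,→)
state=C head=0 tape=ba[a]babaa_   (C,a)→(C,a,→)
state=C head=1 tape=baa[b]abaa_   (C,b)→(C,a,→)
state=C head=2 tape=baaa[a]baa_   (C,a)→(C,a,→)
state=C head=3 tape=baaaa[b]aa_   (C,b)→(C,a,→)
state=C head=4 tape=baaaaa[a]a_   (C,a)→(C,a,→)
state=C head=5 tape=baaaaaa[a]_   (C,a)→(C,a,→)
state=C head=6 tape=baaaaaaa[_]
At halt the head is at cell 6.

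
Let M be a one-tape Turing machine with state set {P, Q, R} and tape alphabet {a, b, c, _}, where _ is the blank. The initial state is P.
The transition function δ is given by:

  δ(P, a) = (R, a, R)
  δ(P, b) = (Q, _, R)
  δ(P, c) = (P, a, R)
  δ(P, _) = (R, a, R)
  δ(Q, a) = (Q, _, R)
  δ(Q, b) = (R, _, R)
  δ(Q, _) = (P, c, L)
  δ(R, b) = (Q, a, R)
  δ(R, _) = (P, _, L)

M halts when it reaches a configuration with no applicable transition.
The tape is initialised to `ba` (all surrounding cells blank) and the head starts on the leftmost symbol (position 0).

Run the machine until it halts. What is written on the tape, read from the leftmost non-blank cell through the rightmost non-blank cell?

ac

state=P head=0 tape=[b]a_   (P,b)→(Q,_,R)
state=Q head=1 tape=_[a]_   (Q,a)→(Q,_,R)
state=Q head=2 tape=__[_]   (Q,_)→(P,c,L)
state=P head=1 tape=_[_]c   (P,_)→(R,a,R)
state=R head=2 tape=_a[c]
The non-blank tape span at halt is ac.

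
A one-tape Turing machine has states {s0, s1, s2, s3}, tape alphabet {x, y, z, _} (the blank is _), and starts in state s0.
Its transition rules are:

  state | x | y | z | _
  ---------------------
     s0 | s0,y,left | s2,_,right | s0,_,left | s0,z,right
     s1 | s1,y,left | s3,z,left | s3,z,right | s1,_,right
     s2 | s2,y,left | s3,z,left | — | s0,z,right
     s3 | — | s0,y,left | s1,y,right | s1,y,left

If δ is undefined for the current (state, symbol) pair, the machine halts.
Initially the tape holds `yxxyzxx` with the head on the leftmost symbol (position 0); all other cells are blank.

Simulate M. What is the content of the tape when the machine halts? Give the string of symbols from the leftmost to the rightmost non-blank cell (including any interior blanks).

zzz_zzxx

s0 | _[y]xxyzxx   read y → write _, move right, go to s2
s2 | __[x]xyzxx   read x → write y, move left, go to s2
s2 | _[_]yxyzxx   read _ → write z, move right, go to s0
s0 | _z[y]xyzxx   read y → write _, move right, go to s2
s2 | _z_[x]yzxx   read x → write y, move left, go to s2
s2 | _z[_]yyzxx   read _ → write z, move right, go to s0
s0 | _zz[y]yzxx   read y → write _, move right, go to s2
s2 | _zz_[y]zxx   read y → write z, move left, go to s3
s3 | _zz[_]zzxx   read _ → write y, move left, go to s1
s1 | _z[z]yzzxx   read z → write z, move right, go to s3
s3 | _zz[y]zzxx   read y → write y, move left, go to s0
s0 | _z[z]yzzxx   read z → write _, move left, go to s0
s0 | _[z]_yzzxx   read z → write _, move left, go to s0
s0 | [_]__yzzxx   read _ → write z, move right, go to s0
s0 | z[_]_yzzxx   read _ → write z, move right, go to s0
s0 | zz[_]yzzxx   read _ → write z, move right, go to s0
s0 | zzz[y]zzxx   read y → write _, move right, go to s2
s2 | zzz_[z]zxx
The non-blank tape span at halt is zzz_zzxx.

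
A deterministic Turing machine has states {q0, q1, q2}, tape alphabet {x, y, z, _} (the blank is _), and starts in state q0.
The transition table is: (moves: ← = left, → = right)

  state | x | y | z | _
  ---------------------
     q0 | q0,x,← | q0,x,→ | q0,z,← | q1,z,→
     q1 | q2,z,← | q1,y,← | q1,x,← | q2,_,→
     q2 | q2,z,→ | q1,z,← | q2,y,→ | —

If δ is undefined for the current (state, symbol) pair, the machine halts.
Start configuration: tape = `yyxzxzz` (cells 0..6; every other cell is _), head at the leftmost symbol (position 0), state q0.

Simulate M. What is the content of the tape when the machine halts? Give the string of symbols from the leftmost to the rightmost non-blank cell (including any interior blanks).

q0 | _[y]yxzxzz_   read y → write x, move →, go to q0
q0 | _x[y]xzxzz_   read y → write x, move →, go to q0
q0 | _xx[x]zxzz_   read x → write x, move ←, go to q0
q0 | _x[x]xzxzz_   read x → write x, move ←, go to q0
q0 | _[x]xxzxzz_   read x → write x, move ←, go to q0
q0 | [_]xxxzxzz_   read _ → write z, move →, go to q1
q1 | z[x]xxzxzz_   read x → write z, move ←, go to q2
q2 | [z]zxxzxzz_   read z → write y, move →, go to q2
q2 | y[z]xxzxzz_   read z → write y, move →, go to q2
q2 | yy[x]xzxzz_   read x → write z, move →, go to q2
q2 | yyz[x]zxzz_   read x → write z, move →, go to q2
q2 | yyzz[z]xzz_   read z → write y, move →, go to q2
q2 | yyzzy[x]zz_   read x → write z, move →, go to q2
q2 | yyzzyz[z]z_   read z → write y, move →, go to q2
q2 | yyzzyzy[z]_   read z → write y, move →, go to q2
q2 | yyzzyzyy[_]
The non-blank tape span at halt is yyzzyzyy.

yyzzyzyy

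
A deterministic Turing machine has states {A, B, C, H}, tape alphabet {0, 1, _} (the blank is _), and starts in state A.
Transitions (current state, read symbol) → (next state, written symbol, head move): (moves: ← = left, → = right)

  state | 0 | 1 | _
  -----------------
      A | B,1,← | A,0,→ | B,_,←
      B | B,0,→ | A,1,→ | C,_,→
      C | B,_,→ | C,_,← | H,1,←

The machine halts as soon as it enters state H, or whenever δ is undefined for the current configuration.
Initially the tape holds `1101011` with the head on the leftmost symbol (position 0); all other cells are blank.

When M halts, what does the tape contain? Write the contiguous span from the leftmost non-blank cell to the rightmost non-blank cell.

state=A head=0 tape=[1]101011__   (A,1)→(A,0,→)
state=A head=1 tape=0[1]01011__   (A,1)→(A,0,→)
state=A head=2 tape=00[0]1011__   (A,0)→(B,1,←)
state=B head=1 tape=0[0]11011__   (B,0)→(B,0,→)
state=B head=2 tape=00[1]1011__   (B,1)→(A,1,→)
state=A head=3 tape=001[1]011__   (A,1)→(A,0,→)
state=A head=4 tape=0010[0]11__   (A,0)→(B,1,←)
state=B head=3 tape=001[0]111__   (B,0)→(B,0,→)
state=B head=4 tape=0010[1]11__   (B,1)→(A,1,→)
state=A head=5 tape=00101[1]1__   (A,1)→(A,0,→)
state=A head=6 tape=001010[1]__   (A,1)→(A,0,→)
state=A head=7 tape=0010100[_]_   (A,_)→(B,_,←)
state=B head=6 tape=001010[0]__   (B,0)→(B,0,→)
state=B head=7 tape=0010100[_]_   (B,_)→(C,_,→)
state=C head=8 tape=0010100_[_]   (C,_)→(H,1,←)
state=H head=7 tape=0010100[_]1
The non-blank tape span at halt is 0010100_1.

0010100_1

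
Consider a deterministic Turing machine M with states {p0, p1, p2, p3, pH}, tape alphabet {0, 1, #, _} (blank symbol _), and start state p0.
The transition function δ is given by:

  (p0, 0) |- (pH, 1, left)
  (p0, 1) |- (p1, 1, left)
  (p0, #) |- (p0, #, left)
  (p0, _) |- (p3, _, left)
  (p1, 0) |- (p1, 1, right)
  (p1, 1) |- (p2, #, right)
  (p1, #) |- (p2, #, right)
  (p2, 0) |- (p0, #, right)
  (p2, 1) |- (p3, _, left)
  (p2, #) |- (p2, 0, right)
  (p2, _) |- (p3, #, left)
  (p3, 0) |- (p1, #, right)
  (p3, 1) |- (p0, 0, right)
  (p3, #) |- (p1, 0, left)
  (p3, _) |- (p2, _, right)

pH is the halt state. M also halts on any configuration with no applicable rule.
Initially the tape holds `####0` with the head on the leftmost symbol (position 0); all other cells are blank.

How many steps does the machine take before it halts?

15

p0 | __[#]###0_   read # → write #, move left, go to p0
p0 | _[_]####0_   read _ → write _, move left, go to p3
p3 | [_]_####0_   read _ → write _, move right, go to p2
p2 | _[_]####0_   read _ → write #, move left, go to p3
p3 | [_]#####0_   read _ → write _, move right, go to p2
p2 | _[#]####0_   read # → write 0, move right, go to p2
p2 | _0[#]###0_   read # → write 0, move right, go to p2
p2 | _00[#]##0_   read # → write 0, move right, go to p2
p2 | _000[#]#0_   read # → write 0, move right, go to p2
p2 | _0000[#]0_   read # → write 0, move right, go to p2
p2 | _00000[0]_   read 0 → write #, move right, go to p0
p0 | _00000#[_]   read _ → write _, move left, go to p3
p3 | _00000[#]_   read # → write 0, move left, go to p1
p1 | _0000[0]0_   read 0 → write 1, move right, go to p1
p1 | _00001[0]_   read 0 → write 1, move right, go to p1
p1 | _000011[_]
M halts after 15 transitions.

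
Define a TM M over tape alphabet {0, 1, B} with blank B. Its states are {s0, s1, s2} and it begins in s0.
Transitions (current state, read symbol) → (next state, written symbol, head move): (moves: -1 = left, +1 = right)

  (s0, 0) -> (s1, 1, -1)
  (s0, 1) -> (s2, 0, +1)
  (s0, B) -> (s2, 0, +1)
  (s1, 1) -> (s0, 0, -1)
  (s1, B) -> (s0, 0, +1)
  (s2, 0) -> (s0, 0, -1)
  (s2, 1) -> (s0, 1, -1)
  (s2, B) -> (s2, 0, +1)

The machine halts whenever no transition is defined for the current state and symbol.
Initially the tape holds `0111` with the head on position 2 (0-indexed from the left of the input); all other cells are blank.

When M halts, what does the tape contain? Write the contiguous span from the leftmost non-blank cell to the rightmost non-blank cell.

01011

s0 | B01[1]1   read 1 → write 0, move +1, go to s2
s2 | B010[1]   read 1 → write 1, move -1, go to s0
s0 | B01[0]1   read 0 → write 1, move -1, go to s1
s1 | B0[1]11   read 1 → write 0, move -1, go to s0
s0 | B[0]011   read 0 → write 1, move -1, go to s1
s1 | [B]1011   read B → write 0, move +1, go to s0
s0 | 0[1]011   read 1 → write 0, move +1, go to s2
s2 | 00[0]11   read 0 → write 0, move -1, go to s0
s0 | 0[0]011   read 0 → write 1, move -1, go to s1
s1 | [0]1011
The non-blank tape span at halt is 01011.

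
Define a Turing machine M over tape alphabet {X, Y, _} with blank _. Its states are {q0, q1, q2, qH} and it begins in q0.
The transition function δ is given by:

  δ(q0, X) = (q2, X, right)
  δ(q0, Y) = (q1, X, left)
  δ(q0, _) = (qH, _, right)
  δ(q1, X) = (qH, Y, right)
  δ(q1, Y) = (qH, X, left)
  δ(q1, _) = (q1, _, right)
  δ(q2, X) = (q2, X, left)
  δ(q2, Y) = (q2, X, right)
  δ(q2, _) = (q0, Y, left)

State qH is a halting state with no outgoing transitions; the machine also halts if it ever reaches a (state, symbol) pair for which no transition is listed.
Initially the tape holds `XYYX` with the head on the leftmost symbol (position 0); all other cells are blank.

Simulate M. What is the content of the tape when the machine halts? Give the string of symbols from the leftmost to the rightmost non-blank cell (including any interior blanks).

q0 | __[X]YYX   read X → write X, move right, go to q2
q2 | __X[Y]YX   read Y → write X, move right, go to q2
q2 | __XX[Y]X   read Y → write X, move right, go to q2
q2 | __XXX[X]   read X → write X, move left, go to q2
q2 | __XX[X]X   read X → write X, move left, go to q2
q2 | __X[X]XX   read X → write X, move left, go to q2
q2 | __[X]XXX   read X → write X, move left, go to q2
q2 | _[_]XXXX   read _ → write Y, move left, go to q0
q0 | [_]YXXXX   read _ → write _, move right, go to qH
qH | _[Y]XXXX
The non-blank tape span at halt is YXXXX.

YXXXX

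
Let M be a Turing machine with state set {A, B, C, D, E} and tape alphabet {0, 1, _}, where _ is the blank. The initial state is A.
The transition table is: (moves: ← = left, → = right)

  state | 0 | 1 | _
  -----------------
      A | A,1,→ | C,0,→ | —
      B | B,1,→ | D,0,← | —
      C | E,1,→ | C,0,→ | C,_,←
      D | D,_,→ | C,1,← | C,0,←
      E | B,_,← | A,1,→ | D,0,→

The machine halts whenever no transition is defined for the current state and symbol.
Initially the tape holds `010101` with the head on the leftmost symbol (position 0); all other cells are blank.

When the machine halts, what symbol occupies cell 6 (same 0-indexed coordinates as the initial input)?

1

A | [0]10101___   read 0 → write 1, move →, go to A
A | 1[1]0101___   read 1 → write 0, move →, go to C
C | 10[0]101___   read 0 → write 1, move →, go to E
E | 101[1]01___   read 1 → write 1, move →, go to A
A | 1011[0]1___   read 0 → write 1, move →, go to A
A | 10111[1]___   read 1 → write 0, move →, go to C
C | 101110[_]__   read _ → write _, move ←, go to C
C | 10111[0]___   read 0 → write 1, move →, go to E
E | 101111[_]__   read _ → write 0, move →, go to D
D | 1011110[_]_   read _ → write 0, move ←, go to C
C | 101111[0]0_   read 0 → write 1, move →, go to E
E | 1011111[0]_   read 0 → write _, move ←, go to B
B | 101111[1]__   read 1 → write 0, move ←, go to D
D | 10111[1]0__   read 1 → write 1, move ←, go to C
C | 1011[1]10__   read 1 → write 0, move →, go to C
C | 10110[1]0__   read 1 → write 0, move →, go to C
C | 101100[0]__   read 0 → write 1, move →, go to E
E | 1011001[_]_   read _ → write 0, move →, go to D
D | 10110010[_]   read _ → write 0, move ←, go to C
C | 1011001[0]0   read 0 → write 1, move →, go to E
E | 10110011[0]   read 0 → write _, move ←, go to B
B | 1011001[1]_   read 1 → write 0, move ←, go to D
D | 101100[1]0_   read 1 → write 1, move ←, go to C
C | 10110[0]10_   read 0 → write 1, move →, go to E
E | 101101[1]0_   read 1 → write 1, move →, go to A
A | 1011011[0]_   read 0 → write 1, move →, go to A
A | 10110111[_]
Cell 6 holds 1 when M halts.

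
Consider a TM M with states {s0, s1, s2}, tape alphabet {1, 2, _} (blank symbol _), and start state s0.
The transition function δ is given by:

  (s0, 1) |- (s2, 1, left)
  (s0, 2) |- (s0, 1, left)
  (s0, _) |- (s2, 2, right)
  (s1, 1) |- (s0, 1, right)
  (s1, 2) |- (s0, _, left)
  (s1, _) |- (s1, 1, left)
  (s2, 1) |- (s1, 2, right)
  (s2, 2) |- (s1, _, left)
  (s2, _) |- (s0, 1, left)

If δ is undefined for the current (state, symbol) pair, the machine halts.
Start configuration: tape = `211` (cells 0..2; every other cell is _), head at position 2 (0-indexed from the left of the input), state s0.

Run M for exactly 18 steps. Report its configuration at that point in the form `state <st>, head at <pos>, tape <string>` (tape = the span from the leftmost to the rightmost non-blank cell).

state=s0 head=2 tape=__21[1]__   (s0,1)→(s2,1,left)
state=s2 head=1 tape=__2[1]1__   (s2,1)→(s1,2,right)
state=s1 head=2 tape=__22[1]__   (s1,1)→(s0,1,right)
state=s0 head=3 tape=__221[_]_   (s0,_)→(s2,2,right)
state=s2 head=4 tape=__2212[_]   (s2,_)→(s0,1,left)
state=s0 head=3 tape=__221[2]1   (s0,2)→(s0,1,left)
state=s0 head=2 tape=__22[1]11   (s0,1)→(s2,1,left)
state=s2 head=1 tape=__2[2]111   (s2,2)→(s1,_,left)
state=s1 head=0 tape=__[2]_111   (s1,2)→(s0,_,left)
state=s0 head=-1 tape=_[_]__111   (s0,_)→(s2,2,right)
state=s2 head=0 tape=_2[_]_111   (s2,_)→(s0,1,left)
state=s0 head=-1 tape=_[2]1_111   (s0,2)→(s0,1,left)
state=s0 head=-2 tape=[_]11_111   (s0,_)→(s2,2,right)
state=s2 head=-1 tape=2[1]1_111   (s2,1)→(s1,2,right)
state=s1 head=0 tape=22[1]_111   (s1,1)→(s0,1,right)
state=s0 head=1 tape=221[_]111   (s0,_)→(s2,2,right)
state=s2 head=2 tape=2212[1]11   (s2,1)→(s1,2,right)
state=s1 head=3 tape=22122[1]1   (s1,1)→(s0,1,right)
state=s0 head=4 tape=221221[1]
After 18 steps: state s0, head at 4, tape 2212211.

state s0, head at 4, tape 2212211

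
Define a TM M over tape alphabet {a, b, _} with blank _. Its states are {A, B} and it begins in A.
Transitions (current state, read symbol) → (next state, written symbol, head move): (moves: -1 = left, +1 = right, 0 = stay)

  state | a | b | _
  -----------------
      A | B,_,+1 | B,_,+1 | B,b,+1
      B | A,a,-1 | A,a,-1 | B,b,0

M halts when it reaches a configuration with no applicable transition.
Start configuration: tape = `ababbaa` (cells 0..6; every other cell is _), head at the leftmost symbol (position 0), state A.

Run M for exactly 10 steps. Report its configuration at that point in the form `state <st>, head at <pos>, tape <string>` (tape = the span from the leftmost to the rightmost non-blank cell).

state A, head at 0, tape aabbaa

state=A head=0 tape=[a]babbaa   (A,a)→(B,_,+1)
state=B head=1 tape=_[b]abbaa   (B,b)→(A,a,-1)
state=A head=0 tape=[_]aabbaa   (A,_)→(B,b,+1)
state=B head=1 tape=b[a]abbaa   (B,a)→(A,a,-1)
state=A head=0 tape=[b]aabbaa   (A,b)→(B,_,+1)
state=B head=1 tape=_[a]abbaa   (B,a)→(A,a,-1)
state=A head=0 tape=[_]aabbaa   (A,_)→(B,b,+1)
state=B head=1 tape=b[a]abbaa   (B,a)→(A,a,-1)
state=A head=0 tape=[b]aabbaa   (A,b)→(B,_,+1)
state=B head=1 tape=_[a]abbaa   (B,a)→(A,a,-1)
state=A head=0 tape=[_]aabbaa
After 10 steps: state A, head at 0, tape aabbaa.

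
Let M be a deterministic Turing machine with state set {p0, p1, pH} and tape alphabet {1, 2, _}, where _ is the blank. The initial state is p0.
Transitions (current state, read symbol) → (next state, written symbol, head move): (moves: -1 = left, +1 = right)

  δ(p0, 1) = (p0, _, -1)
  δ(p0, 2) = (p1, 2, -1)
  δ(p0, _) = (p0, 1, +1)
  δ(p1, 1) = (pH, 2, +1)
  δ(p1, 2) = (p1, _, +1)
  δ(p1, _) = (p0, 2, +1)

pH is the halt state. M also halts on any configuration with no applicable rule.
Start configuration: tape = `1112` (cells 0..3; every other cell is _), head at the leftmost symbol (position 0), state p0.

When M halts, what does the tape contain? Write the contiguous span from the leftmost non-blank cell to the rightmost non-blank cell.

1111122

state=p0 head=0 tape=___[1]112   (p0,1)→(p0,_,-1)
state=p0 head=-1 tape=__[_]_112   (p0,_)→(p0,1,+1)
state=p0 head=0 tape=__1[_]112   (p0,_)→(p0,1,+1)
state=p0 head=1 tape=__11[1]12   (p0,1)→(p0,_,-1)
state=p0 head=0 tape=__1[1]_12   (p0,1)→(p0,_,-1)
state=p0 head=-1 tape=__[1]__12   (p0,1)→(p0,_,-1)
state=p0 head=-2 tape=_[_]___12   (p0,_)→(p0,1,+1)
state=p0 head=-1 tape=_1[_]__12   (p0,_)→(p0,1,+1)
state=p0 head=0 tape=_11[_]_12   (p0,_)→(p0,1,+1)
state=p0 head=1 tape=_111[_]12   (p0,_)→(p0,1,+1)
state=p0 head=2 tape=_1111[1]2   (p0,1)→(p0,_,-1)
state=p0 head=1 tape=_111[1]_2   (p0,1)→(p0,_,-1)
state=p0 head=0 tape=_11[1]__2   (p0,1)→(p0,_,-1)
state=p0 head=-1 tape=_1[1]___2   (p0,1)→(p0,_,-1)
state=p0 head=-2 tape=_[1]____2   (p0,1)→(p0,_,-1)
state=p0 head=-3 tape=[_]_____2   (p0,_)→(p0,1,+1)
state=p0 head=-2 tape=1[_]____2   (p0,_)→(p0,1,+1)
state=p0 head=-1 tape=11[_]___2   (p0,_)→(p0,1,+1)
state=p0 head=0 tape=111[_]__2   (p0,_)→(p0,1,+1)
state=p0 head=1 tape=1111[_]_2   (p0,_)→(p0,1,+1)
state=p0 head=2 tape=11111[_]2   (p0,_)→(p0,1,+1)
state=p0 head=3 tape=111111[2]   (p0,2)→(p1,2,-1)
state=p1 head=2 tape=11111[1]2   (p1,1)→(pH,2,+1)
state=pH head=3 tape=111112[2]
The non-blank tape span at halt is 1111122.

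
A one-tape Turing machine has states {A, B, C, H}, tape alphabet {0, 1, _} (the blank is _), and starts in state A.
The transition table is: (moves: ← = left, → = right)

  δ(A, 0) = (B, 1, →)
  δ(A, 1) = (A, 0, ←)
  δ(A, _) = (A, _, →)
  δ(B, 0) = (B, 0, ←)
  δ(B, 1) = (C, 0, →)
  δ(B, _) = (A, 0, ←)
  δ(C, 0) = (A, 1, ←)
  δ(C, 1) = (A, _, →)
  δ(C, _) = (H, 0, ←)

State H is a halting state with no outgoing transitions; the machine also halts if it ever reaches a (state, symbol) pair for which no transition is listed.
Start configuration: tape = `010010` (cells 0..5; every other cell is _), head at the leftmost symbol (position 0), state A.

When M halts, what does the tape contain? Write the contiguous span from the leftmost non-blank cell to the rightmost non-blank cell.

1110_100

A | [0]10010__   read 0 → write 1, move →, go to B
B | 1[1]0010__   read 1 → write 0, move →, go to C
C | 10[0]010__   read 0 → write 1, move ←, go to A
A | 1[0]1010__   read 0 → write 1, move →, go to B
B | 11[1]010__   read 1 → write 0, move →, go to C
C | 110[0]10__   read 0 → write 1, move ←, go to A
A | 11[0]110__   read 0 → write 1, move →, go to B
B | 111[1]10__   read 1 → write 0, move →, go to C
C | 1110[1]0__   read 1 → write _, move →, go to A
A | 1110_[0]__   read 0 → write 1, move →, go to B
B | 1110_1[_]_   read _ → write 0, move ←, go to A
A | 1110_[1]0_   read 1 → write 0, move ←, go to A
A | 1110[_]00_   read _ → write _, move →, go to A
A | 1110_[0]0_   read 0 → write 1, move →, go to B
B | 1110_1[0]_   read 0 → write 0, move ←, go to B
B | 1110_[1]0_   read 1 → write 0, move →, go to C
C | 1110_0[0]_   read 0 → write 1, move ←, go to A
A | 1110_[0]1_   read 0 → write 1, move →, go to B
B | 1110_1[1]_   read 1 → write 0, move →, go to C
C | 1110_10[_]   read _ → write 0, move ←, go to H
H | 1110_1[0]0
The non-blank tape span at halt is 1110_100.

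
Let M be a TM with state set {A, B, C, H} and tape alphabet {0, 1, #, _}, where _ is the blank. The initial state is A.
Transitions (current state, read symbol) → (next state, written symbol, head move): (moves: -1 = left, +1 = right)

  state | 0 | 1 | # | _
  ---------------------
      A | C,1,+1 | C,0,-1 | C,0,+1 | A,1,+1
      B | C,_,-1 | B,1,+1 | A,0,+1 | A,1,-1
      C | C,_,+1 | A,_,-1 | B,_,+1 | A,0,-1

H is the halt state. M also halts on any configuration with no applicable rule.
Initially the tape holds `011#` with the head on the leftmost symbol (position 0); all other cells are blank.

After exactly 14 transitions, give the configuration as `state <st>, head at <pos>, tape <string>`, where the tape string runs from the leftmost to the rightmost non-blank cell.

state=A head=0 tape=__[0]11#   (A,0)→(C,1,+1)
state=C head=1 tape=__1[1]1#   (C,1)→(A,_,-1)
state=A head=0 tape=__[1]_1#   (A,1)→(C,0,-1)
state=C head=-1 tape=_[_]0_1#   (C,_)→(A,0,-1)
state=A head=-2 tape=[_]00_1#   (A,_)→(A,1,+1)
state=A head=-1 tape=1[0]0_1#   (A,0)→(C,1,+1)
state=C head=0 tape=11[0]_1#   (C,0)→(C,_,+1)
state=C head=1 tape=11_[_]1#   (C,_)→(A,0,-1)
state=A head=0 tape=11[_]01#   (A,_)→(A,1,+1)
state=A head=1 tape=111[0]1#   (A,0)→(C,1,+1)
state=C head=2 tape=1111[1]#   (C,1)→(A,_,-1)
state=A head=1 tape=111[1]_#   (A,1)→(C,0,-1)
state=C head=0 tape=11[1]0_#   (C,1)→(A,_,-1)
state=A head=-1 tape=1[1]_0_#   (A,1)→(C,0,-1)
state=C head=-2 tape=[1]0_0_#
After 14 steps: state C, head at -2, tape 10_0_#.

state C, head at -2, tape 10_0_#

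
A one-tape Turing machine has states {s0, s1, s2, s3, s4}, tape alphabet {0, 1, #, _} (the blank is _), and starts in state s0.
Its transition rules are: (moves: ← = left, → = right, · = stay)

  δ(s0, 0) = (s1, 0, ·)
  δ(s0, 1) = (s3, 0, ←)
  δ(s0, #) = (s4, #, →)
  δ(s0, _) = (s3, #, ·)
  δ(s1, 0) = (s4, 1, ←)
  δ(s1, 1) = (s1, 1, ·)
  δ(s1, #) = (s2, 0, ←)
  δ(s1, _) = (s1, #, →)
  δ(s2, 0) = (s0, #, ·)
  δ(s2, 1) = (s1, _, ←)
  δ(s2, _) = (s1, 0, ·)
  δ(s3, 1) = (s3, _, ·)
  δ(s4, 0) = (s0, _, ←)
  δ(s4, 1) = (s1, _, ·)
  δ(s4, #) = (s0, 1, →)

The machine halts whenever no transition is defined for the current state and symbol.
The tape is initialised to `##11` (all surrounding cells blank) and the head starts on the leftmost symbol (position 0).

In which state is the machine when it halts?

s3

s0 | [#]#11   read # → write #, move →, go to s4
s4 | #[#]11   read # → write 1, move →, go to s0
s0 | #1[1]1   read 1 → write 0, move ←, go to s3
s3 | #[1]01   read 1 → write _, move ·, go to s3
s3 | #[_]01
No transition is defined for (s3, _); M halts in state s3.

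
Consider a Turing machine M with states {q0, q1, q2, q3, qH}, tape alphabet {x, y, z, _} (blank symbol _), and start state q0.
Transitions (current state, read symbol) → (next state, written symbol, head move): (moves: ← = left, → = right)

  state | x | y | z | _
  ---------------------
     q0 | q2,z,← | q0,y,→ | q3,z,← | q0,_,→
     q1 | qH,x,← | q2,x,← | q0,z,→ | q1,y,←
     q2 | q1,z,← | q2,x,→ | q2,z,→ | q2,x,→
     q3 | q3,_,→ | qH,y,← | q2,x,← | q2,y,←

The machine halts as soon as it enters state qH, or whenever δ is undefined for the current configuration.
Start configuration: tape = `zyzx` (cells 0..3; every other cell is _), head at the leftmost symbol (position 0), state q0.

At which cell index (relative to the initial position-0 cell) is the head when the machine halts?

q0 | ___[z]yzx   read z → write z, move ←, go to q3
q3 | __[_]zyzx   read _ → write y, move ←, go to q2
q2 | _[_]yzyzx   read _ → write x, move →, go to q2
q2 | _x[y]zyzx   read y → write x, move →, go to q2
q2 | _xx[z]yzx   read z → write z, move →, go to q2
q2 | _xxz[y]zx   read y → write x, move →, go to q2
q2 | _xxzx[z]x   read z → write z, move →, go to q2
q2 | _xxzxz[x]   read x → write z, move ←, go to q1
q1 | _xxzx[z]z   read z → write z, move →, go to q0
q0 | _xxzxz[z]   read z → write z, move ←, go to q3
q3 | _xxzx[z]z   read z → write x, move ←, go to q2
q2 | _xxz[x]xz   read x → write z, move ←, go to q1
q1 | _xx[z]zxz   read z → write z, move →, go to q0
q0 | _xxz[z]xz   read z → write z, move ←, go to q3
q3 | _xx[z]zxz   read z → write x, move ←, go to q2
q2 | _x[x]xzxz   read x → write z, move ←, go to q1
q1 | _[x]zxzxz   read x → write x, move ←, go to qH
qH | [_]xzxzxz
At halt the head is at cell -3.

-3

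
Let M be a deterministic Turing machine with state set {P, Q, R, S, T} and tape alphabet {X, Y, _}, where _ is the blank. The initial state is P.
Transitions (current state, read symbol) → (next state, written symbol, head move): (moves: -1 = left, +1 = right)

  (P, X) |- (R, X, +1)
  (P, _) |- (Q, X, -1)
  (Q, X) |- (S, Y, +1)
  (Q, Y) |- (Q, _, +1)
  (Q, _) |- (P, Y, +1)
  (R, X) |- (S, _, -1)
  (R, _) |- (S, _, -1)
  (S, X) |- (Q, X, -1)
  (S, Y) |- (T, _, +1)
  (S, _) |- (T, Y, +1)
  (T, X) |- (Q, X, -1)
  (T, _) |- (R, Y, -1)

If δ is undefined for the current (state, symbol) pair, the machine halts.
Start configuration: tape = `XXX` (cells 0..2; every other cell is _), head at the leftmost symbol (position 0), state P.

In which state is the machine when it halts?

state=P head=0 tape=_[X]XX__   (P,X)→(R,X,+1)
state=R head=1 tape=_X[X]X__   (R,X)→(S,_,-1)
state=S head=0 tape=_[X]_X__   (S,X)→(Q,X,-1)
state=Q head=-1 tape=[_]X_X__   (Q,_)→(P,Y,+1)
state=P head=0 tape=Y[X]_X__   (P,X)→(R,X,+1)
state=R head=1 tape=YX[_]X__   (R,_)→(S,_,-1)
state=S head=0 tape=Y[X]_X__   (S,X)→(Q,X,-1)
state=Q head=-1 tape=[Y]X_X__   (Q,Y)→(Q,_,+1)
state=Q head=0 tape=_[X]_X__   (Q,X)→(S,Y,+1)
state=S head=1 tape=_Y[_]X__   (S,_)→(T,Y,+1)
state=T head=2 tape=_YY[X]__   (T,X)→(Q,X,-1)
state=Q head=1 tape=_Y[Y]X__   (Q,Y)→(Q,_,+1)
state=Q head=2 tape=_Y_[X]__   (Q,X)→(S,Y,+1)
state=S head=3 tape=_Y_Y[_]_   (S,_)→(T,Y,+1)
state=T head=4 tape=_Y_YY[_]   (T,_)→(R,Y,-1)
state=R head=3 tape=_Y_Y[Y]Y
No transition is defined for (R, Y); M halts in state R.

R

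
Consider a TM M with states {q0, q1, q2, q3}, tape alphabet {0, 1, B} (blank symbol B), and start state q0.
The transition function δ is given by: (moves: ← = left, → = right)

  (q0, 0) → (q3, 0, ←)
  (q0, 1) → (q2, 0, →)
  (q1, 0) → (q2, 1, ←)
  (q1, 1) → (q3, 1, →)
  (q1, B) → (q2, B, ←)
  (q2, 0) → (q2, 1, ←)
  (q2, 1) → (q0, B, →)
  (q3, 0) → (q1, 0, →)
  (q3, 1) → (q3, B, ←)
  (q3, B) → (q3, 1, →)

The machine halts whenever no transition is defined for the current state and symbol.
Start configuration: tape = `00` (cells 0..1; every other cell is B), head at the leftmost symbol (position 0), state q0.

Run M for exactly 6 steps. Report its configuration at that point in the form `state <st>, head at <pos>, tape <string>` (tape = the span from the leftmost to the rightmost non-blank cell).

q0 | B[0]0   read 0 → write 0, move ←, go to q3
q3 | [B]00   read B → write 1, move →, go to q3
q3 | 1[0]0   read 0 → write 0, move →, go to q1
q1 | 10[0]   read 0 → write 1, move ←, go to q2
q2 | 1[0]1   read 0 → write 1, move ←, go to q2
q2 | [1]11   read 1 → write B, move →, go to q0
q0 | B[1]1
After 6 steps: state q0, head at 0, tape 11.

state q0, head at 0, tape 11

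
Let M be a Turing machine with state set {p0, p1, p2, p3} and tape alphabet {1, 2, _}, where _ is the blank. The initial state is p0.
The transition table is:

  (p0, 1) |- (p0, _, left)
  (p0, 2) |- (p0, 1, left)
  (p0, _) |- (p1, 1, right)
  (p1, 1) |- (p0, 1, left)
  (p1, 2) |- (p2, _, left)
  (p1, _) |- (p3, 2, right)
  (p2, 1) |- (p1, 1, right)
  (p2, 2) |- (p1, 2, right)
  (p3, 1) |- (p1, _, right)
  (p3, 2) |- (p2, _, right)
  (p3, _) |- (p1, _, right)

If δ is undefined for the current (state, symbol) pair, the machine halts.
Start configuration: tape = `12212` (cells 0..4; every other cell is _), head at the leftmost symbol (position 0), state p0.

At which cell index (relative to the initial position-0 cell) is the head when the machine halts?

3

state=p0 head=0 tape=___[1]2212   (p0,1)→(p0,_,left)
state=p0 head=-1 tape=__[_]_2212   (p0,_)→(p1,1,right)
state=p1 head=0 tape=__1[_]2212   (p1,_)→(p3,2,right)
state=p3 head=1 tape=__12[2]212   (p3,2)→(p2,_,right)
state=p2 head=2 tape=__12_[2]12   (p2,2)→(p1,2,right)
state=p1 head=3 tape=__12_2[1]2   (p1,1)→(p0,1,left)
state=p0 head=2 tape=__12_[2]12   (p0,2)→(p0,1,left)
state=p0 head=1 tape=__12[_]112   (p0,_)→(p1,1,right)
state=p1 head=2 tape=__121[1]12   (p1,1)→(p0,1,left)
state=p0 head=1 tape=__12[1]112   (p0,1)→(p0,_,left)
state=p0 head=0 tape=__1[2]_112   (p0,2)→(p0,1,left)
state=p0 head=-1 tape=__[1]1_112   (p0,1)→(p0,_,left)
state=p0 head=-2 tape=_[_]_1_112   (p0,_)→(p1,1,right)
state=p1 head=-1 tape=_1[_]1_112   (p1,_)→(p3,2,right)
state=p3 head=0 tape=_12[1]_112   (p3,1)→(p1,_,right)
state=p1 head=1 tape=_12_[_]112   (p1,_)→(p3,2,right)
state=p3 head=2 tape=_12_2[1]12   (p3,1)→(p1,_,right)
state=p1 head=3 tape=_12_2_[1]2   (p1,1)→(p0,1,left)
state=p0 head=2 tape=_12_2[_]12   (p0,_)→(p1,1,right)
state=p1 head=3 tape=_12_21[1]2   (p1,1)→(p0,1,left)
state=p0 head=2 tape=_12_2[1]12   (p0,1)→(p0,_,left)
state=p0 head=1 tape=_12_[2]_12   (p0,2)→(p0,1,left)
state=p0 head=0 tape=_12[_]1_12   (p0,_)→(p1,1,right)
state=p1 head=1 tape=_121[1]_12   (p1,1)→(p0,1,left)
state=p0 head=0 tape=_12[1]1_12   (p0,1)→(p0,_,left)
state=p0 head=-1 tape=_1[2]_1_12   (p0,2)→(p0,1,left)
state=p0 head=-2 tape=_[1]1_1_12   (p0,1)→(p0,_,left)
state=p0 head=-3 tape=[_]_1_1_12   (p0,_)→(p1,1,right)
state=p1 head=-2 tape=1[_]1_1_12   (p1,_)→(p3,2,right)
state=p3 head=-1 tape=12[1]_1_12   (p3,1)→(p1,_,right)
state=p1 head=0 tape=12_[_]1_12   (p1,_)→(p3,2,right)
state=p3 head=1 tape=12_2[1]_12   (p3,1)→(p1,_,right)
state=p1 head=2 tape=12_2_[_]12   (p1,_)→(p3,2,right)
state=p3 head=3 tape=12_2_2[1]2   (p3,1)→(p1,_,right)
state=p1 head=4 tape=12_2_2_[2]   (p1,2)→(p2,_,left)
state=p2 head=3 tape=12_2_2[_]_
At halt the head is at cell 3.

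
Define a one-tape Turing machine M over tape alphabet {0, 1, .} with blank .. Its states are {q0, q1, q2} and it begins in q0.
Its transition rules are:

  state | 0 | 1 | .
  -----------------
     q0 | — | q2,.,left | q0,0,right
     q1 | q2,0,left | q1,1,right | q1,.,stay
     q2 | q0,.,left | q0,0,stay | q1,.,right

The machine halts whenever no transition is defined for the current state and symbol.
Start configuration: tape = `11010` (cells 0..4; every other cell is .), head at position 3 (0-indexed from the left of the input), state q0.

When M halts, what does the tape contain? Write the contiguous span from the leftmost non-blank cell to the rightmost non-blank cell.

0...0

state=q0 head=3 tape=110[1]0   (q0,1)→(q2,.,left)
state=q2 head=2 tape=11[0].0   (q2,0)→(q0,.,left)
state=q0 head=1 tape=1[1]..0   (q0,1)→(q2,.,left)
state=q2 head=0 tape=[1]...0   (q2,1)→(q0,0,stay)
state=q0 head=0 tape=[0]...0
The non-blank tape span at halt is 0...0.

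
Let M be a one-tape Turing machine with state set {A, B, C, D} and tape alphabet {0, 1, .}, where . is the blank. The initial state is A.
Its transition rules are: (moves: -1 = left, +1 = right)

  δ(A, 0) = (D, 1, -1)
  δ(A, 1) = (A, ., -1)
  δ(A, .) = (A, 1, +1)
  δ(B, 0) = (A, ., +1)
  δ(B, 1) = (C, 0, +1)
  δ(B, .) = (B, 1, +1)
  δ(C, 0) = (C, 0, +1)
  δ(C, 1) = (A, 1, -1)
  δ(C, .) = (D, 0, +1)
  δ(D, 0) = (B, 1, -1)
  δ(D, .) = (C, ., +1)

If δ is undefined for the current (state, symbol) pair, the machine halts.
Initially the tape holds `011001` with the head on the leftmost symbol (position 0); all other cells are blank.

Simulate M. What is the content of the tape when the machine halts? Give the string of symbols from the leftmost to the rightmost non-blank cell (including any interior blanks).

1111111101

state=A head=0 tape=....[0]11001   (A,0)→(D,1,-1)
state=D head=-1 tape=...[.]111001   (D,.)→(C,.,+1)
state=C head=0 tape=....[1]11001   (C,1)→(A,1,-1)
state=A head=-1 tape=...[.]111001   (A,.)→(A,1,+1)
state=A head=0 tape=...1[1]11001   (A,1)→(A,.,-1)
state=A head=-1 tape=...[1].11001   (A,1)→(A,.,-1)
state=A head=-2 tape=..[.]..11001   (A,.)→(A,1,+1)
state=A head=-1 tape=..1[.].11001   (A,.)→(A,1,+1)
state=A head=0 tape=..11[.]11001   (A,.)→(A,1,+1)
state=A head=1 tape=..111[1]1001   (A,1)→(A,.,-1)
state=A head=0 tape=..11[1].1001   (A,1)→(A,.,-1)
state=A head=-1 tape=..1[1]..1001   (A,1)→(A,.,-1)
state=A head=-2 tape=..[1]...1001   (A,1)→(A,.,-1)
state=A head=-3 tape=.[.]....1001   (A,.)→(A,1,+1)
state=A head=-2 tape=.1[.]...1001   (A,.)→(A,1,+1)
state=A head=-1 tape=.11[.]..1001   (A,.)→(A,1,+1)
state=A head=0 tape=.111[.].1001   (A,.)→(A,1,+1)
state=A head=1 tape=.1111[.]1001   (A,.)→(A,1,+1)
state=A head=2 tape=.11111[1]001   (A,1)→(A,.,-1)
state=A head=1 tape=.1111[1].001   (A,1)→(A,.,-1)
state=A head=0 tape=.111[1]..001   (A,1)→(A,.,-1)
state=A head=-1 tape=.11[1]...001   (A,1)→(A,.,-1)
state=A head=-2 tape=.1[1]....001   (A,1)→(A,.,-1)
state=A head=-3 tape=.[1].....001   (A,1)→(A,.,-1)
state=A head=-4 tape=[.]......001   (A,.)→(A,1,+1)
state=A head=-3 tape=1[.].....001   (A,.)→(A,1,+1)
state=A head=-2 tape=11[.]....001   (A,.)→(A,1,+1)
state=A head=-1 tape=111[.]...001   (A,.)→(A,1,+1)
state=A head=0 tape=1111[.]..001   (A,.)→(A,1,+1)
state=A head=1 tape=11111[.].001   (A,.)→(A,1,+1)
state=A head=2 tape=111111[.]001   (A,.)→(A,1,+1)
state=A head=3 tape=1111111[0]01   (A,0)→(D,1,-1)
state=D head=2 tape=111111[1]101
The non-blank tape span at halt is 1111111101.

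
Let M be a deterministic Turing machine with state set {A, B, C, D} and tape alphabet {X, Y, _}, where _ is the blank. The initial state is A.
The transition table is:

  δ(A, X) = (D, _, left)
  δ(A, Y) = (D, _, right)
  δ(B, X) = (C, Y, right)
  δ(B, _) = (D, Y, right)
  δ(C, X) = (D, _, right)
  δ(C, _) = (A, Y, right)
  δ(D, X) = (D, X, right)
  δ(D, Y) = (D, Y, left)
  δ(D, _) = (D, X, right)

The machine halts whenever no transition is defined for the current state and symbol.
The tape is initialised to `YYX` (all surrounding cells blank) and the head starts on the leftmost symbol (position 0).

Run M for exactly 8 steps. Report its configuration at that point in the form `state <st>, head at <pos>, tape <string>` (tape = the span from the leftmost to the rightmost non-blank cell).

state D, head at 0, tape XYX

state=A head=0 tape=[Y]YX   (A,Y)→(D,_,right)
state=D head=1 tape=_[Y]X   (D,Y)→(D,Y,left)
state=D head=0 tape=[_]YX   (D,_)→(D,X,right)
state=D head=1 tape=X[Y]X   (D,Y)→(D,Y,left)
state=D head=0 tape=[X]YX   (D,X)→(D,X,right)
state=D head=1 tape=X[Y]X   (D,Y)→(D,Y,left)
state=D head=0 tape=[X]YX   (D,X)→(D,X,right)
state=D head=1 tape=X[Y]X   (D,Y)→(D,Y,left)
state=D head=0 tape=[X]YX
After 8 steps: state D, head at 0, tape XYX.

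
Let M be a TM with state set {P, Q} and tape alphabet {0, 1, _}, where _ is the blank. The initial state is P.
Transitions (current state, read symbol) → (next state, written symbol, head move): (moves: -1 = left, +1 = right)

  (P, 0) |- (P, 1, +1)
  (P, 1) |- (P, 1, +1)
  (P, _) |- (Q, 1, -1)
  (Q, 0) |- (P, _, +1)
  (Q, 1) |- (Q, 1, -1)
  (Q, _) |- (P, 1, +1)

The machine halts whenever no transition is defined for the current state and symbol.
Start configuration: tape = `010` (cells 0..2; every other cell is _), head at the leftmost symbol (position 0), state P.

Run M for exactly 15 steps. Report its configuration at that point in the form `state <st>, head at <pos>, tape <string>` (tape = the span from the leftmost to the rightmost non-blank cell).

state=P head=0 tape=_[0]10__   (P,0)→(P,1,+1)
state=P head=1 tape=_1[1]0__   (P,1)→(P,1,+1)
state=P head=2 tape=_11[0]__   (P,0)→(P,1,+1)
state=P head=3 tape=_111[_]_   (P,_)→(Q,1,-1)
state=Q head=2 tape=_11[1]1_   (Q,1)→(Q,1,-1)
state=Q head=1 tape=_1[1]11_   (Q,1)→(Q,1,-1)
state=Q head=0 tape=_[1]111_   (Q,1)→(Q,1,-1)
state=Q head=-1 tape=[_]1111_   (Q,_)→(P,1,+1)
state=P head=0 tape=1[1]111_   (P,1)→(P,1,+1)
state=P head=1 tape=11[1]11_   (P,1)→(P,1,+1)
state=P head=2 tape=111[1]1_   (P,1)→(P,1,+1)
state=P head=3 tape=1111[1]_   (P,1)→(P,1,+1)
state=P head=4 tape=11111[_]   (P,_)→(Q,1,-1)
state=Q head=3 tape=1111[1]1   (Q,1)→(Q,1,-1)
state=Q head=2 tape=111[1]11   (Q,1)→(Q,1,-1)
state=Q head=1 tape=11[1]111
After 15 steps: state Q, head at 1, tape 111111.

state Q, head at 1, tape 111111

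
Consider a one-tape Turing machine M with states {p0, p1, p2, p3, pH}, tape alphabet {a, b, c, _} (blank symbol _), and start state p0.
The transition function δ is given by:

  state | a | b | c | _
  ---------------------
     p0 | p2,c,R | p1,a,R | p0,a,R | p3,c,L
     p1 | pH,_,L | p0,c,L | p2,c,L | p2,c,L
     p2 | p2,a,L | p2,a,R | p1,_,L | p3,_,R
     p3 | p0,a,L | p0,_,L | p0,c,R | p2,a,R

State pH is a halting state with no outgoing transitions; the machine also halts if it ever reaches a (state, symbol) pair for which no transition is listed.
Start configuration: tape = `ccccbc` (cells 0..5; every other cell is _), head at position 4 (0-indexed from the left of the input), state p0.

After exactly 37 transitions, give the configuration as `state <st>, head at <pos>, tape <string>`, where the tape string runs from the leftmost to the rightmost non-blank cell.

p0 | __cccc[b]c   read b → write a, move R, go to p1
p1 | __cccca[c]   read c → write c, move L, go to p2
p2 | __cccc[a]c   read a → write a, move L, go to p2
p2 | __ccc[c]ac   read c → write _, move L, go to p1
p1 | __cc[c]_ac   read c → write c, move L, go to p2
p2 | __c[c]c_ac   read c → write _, move L, go to p1
p1 | __[c]_c_ac   read c → write c, move L, go to p2
p2 | _[_]c_c_ac   read _ → write _, move R, go to p3
p3 | __[c]_c_ac   read c → write c, move R, go to p0
p0 | __c[_]c_ac   read _ → write c, move L, go to p3
p3 | __[c]cc_ac   read c → write c, move R, go to p0
p0 | __c[c]c_ac   read c → write a, move R, go to p0
p0 | __ca[c]_ac   read c → write a, move R, go to p0
p0 | __caa[_]ac   read _ → write c, move L, go to p3
p3 | __ca[a]cac   read a → write a, move L, go to p0
p0 | __c[a]acac   read a → write c, move R, go to p2
p2 | __cc[a]cac   read a → write a, move L, go to p2
p2 | __c[c]acac   read c → write _, move L, go to p1
p1 | __[c]_acac   read c → write c, move L, go to p2
p2 | _[_]c_acac   read _ → write _, move R, go to p3
p3 | __[c]_acac   read c → write c, move R, go to p0
p0 | __c[_]acac   read _ → write c, move L, go to p3
p3 | __[c]cacac   read c → write c, move R, go to p0
p0 | __c[c]acac   read c → write a, move R, go to p0
p0 | __ca[a]cac   read a → write c, move R, go to p2
p2 | __cac[c]ac   read c → write _, move L, go to p1
p1 | __ca[c]_ac   read c → write c, move L, go to p2
p2 | __c[a]c_ac   read a → write a, move L, go to p2
p2 | __[c]ac_ac   read c → write _, move L, go to p1
p1 | _[_]_ac_ac   read _ → write c, move L, go to p2
p2 | [_]c_ac_ac   read _ → write _, move R, go to p3
p3 | _[c]_ac_ac   read c → write c, move R, go to p0
p0 | _c[_]ac_ac   read _ → write c, move L, go to p3
p3 | _[c]cac_ac   read c → write c, move R, go to p0
p0 | _c[c]ac_ac   read c → write a, move R, go to p0
p0 | _ca[a]c_ac   read a → write c, move R, go to p2
p2 | _cac[c]_ac   read c → write _, move L, go to p1
p1 | _ca[c]__ac
After 37 steps: state p1, head at 1, tape cac__ac.

state p1, head at 1, tape cac__ac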